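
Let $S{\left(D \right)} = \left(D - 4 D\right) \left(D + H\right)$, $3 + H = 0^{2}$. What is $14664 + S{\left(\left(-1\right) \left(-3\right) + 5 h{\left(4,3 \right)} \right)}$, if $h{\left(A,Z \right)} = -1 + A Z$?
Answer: $5094$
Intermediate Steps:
$H = -3$ ($H = -3 + 0^{2} = -3 + 0 = -3$)
$S{\left(D \right)} = - 3 D \left(-3 + D\right)$ ($S{\left(D \right)} = \left(D - 4 D\right) \left(D - 3\right) = - 3 D \left(-3 + D\right)$)
$14664 + S{\left(\left(-1\right) \left(-3\right) + 5 h{\left(4,3 \right)} \right)} = 14664 + 3 \left(\left(-1\right) \left(-3\right) + 5 \left(-1 + 4 \cdot 3\right)\right) \left(3 - \left(\left(-1\right) \left(-3\right) + 5 \left(-1 + 4 \cdot 3\right)\right)\right) = 14664 + 3 \left(3 + 5 \left(-1 + 12\right)\right) \left(3 - \left(3 + 5 \left(-1 + 12\right)\right)\right) = 14664 + 3 \left(3 + 5 \cdot 11\right) \left(3 - \left(3 + 5 \cdot 11\right)\right) = 14664 + 3 \left(3 + 55\right) \left(3 - \left(3 + 55\right)\right) = 14664 + 3 \cdot 58 \left(3 - 58\right) = 14664 + 3 \cdot 58 \left(-55\right) = 14664 - 9570 = 5094$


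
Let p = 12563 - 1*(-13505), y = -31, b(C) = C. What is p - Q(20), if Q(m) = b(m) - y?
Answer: 26017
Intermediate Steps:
p = 26068 (p = 12563 + 13505 = 26068)
Q(m) = 31 + m (Q(m) = m - 1*(-31) = m + 31 = 31 + m)
p - Q(20) = 26068 - (31 + 20) = 26068 - 1*51 = 26068 - 51 = 26017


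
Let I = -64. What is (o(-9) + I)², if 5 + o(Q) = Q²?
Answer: 144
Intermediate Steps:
o(Q) = -5 + Q²
(o(-9) + I)² = ((-5 + (-9)²) - 64)² = ((-5 + 81) - 64)² = (76 - 64)² = 12² = 144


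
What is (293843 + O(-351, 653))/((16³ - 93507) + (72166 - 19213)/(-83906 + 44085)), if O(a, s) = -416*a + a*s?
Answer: -262141643/111265262 ≈ -2.3560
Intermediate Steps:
(293843 + O(-351, 653))/((16³ - 93507) + (72166 - 19213)/(-83906 + 44085)) = (293843 - 351*(-416 + 653))/((16³ - 93507) + (72166 - 19213)/(-83906 + 44085)) = (293843 - 351*237)/((4096 - 93507) + 52953/(-39821)) = (293843 - 83187)/(-89411 + 52953*(-1/39821)) = 210656/(-89411 - 52953/39821) = 210656/(-3560488384/39821) = 210656*(-39821/3560488384) = -262141643/111265262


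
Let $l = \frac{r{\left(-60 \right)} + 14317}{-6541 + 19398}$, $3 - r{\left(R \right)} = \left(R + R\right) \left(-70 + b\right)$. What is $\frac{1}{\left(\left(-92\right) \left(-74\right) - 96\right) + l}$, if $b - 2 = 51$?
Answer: $\frac{12857}{86308464} \approx 0.00014897$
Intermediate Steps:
$b = 53$ ($b = 2 + 51 = 53$)
$r{\left(R \right)} = 3 + 34 R$ ($r{\left(R \right)} = 3 - \left(R + R\right) \left(-70 + 53\right) = 3 - 2 R \left(-17\right) = 3 - - 34 R = 3 + 34 R$)
$l = \frac{12280}{12857}$ ($l = \frac{\left(3 + 34 \left(-60\right)\right) + 14317}{-6541 + 19398} = \frac{\left(3 - 2040\right) + 14317}{12857} = \left(-2037 + 14317\right) \frac{1}{12857} = 12280 \cdot \frac{1}{12857} = \frac{12280}{12857} \approx 0.95512$)
$\frac{1}{\left(\left(-92\right) \left(-74\right) - 96\right) + l} = \frac{1}{\left(\left(-92\right) \left(-74\right) - 96\right) + \frac{12280}{12857}} = \frac{1}{\left(6808 - 96\right) + \frac{12280}{12857}} = \frac{1}{6712 + \frac{12280}{12857}} = \frac{1}{\frac{86308464}{12857}} = \frac{12857}{86308464}$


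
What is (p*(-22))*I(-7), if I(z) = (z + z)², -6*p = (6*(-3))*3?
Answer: -38808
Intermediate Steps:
p = 9 (p = -6*(-3)*3/6 = -(-3)*3 = -⅙*(-54) = 9)
I(z) = 4*z² (I(z) = (2*z)² = 4*z²)
(p*(-22))*I(-7) = (9*(-22))*(4*(-7)²) = -792*49 = -198*196 = -38808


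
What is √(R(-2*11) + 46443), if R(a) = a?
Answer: √46421 ≈ 215.46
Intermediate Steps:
√(R(-2*11) + 46443) = √(-2*11 + 46443) = √(-22 + 46443) = √46421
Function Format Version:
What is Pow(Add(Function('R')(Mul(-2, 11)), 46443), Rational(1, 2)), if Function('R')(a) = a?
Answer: Pow(46421, Rational(1, 2)) ≈ 215.46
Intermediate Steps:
Pow(Add(Function('R')(Mul(-2, 11)), 46443), Rational(1, 2)) = Pow(Add(Mul(-2, 11), 46443), Rational(1, 2)) = Pow(Add(-22, 46443), Rational(1, 2)) = Pow(46421, Rational(1, 2))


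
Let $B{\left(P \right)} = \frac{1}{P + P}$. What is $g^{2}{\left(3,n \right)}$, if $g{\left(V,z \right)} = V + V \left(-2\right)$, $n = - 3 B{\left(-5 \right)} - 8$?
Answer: $9$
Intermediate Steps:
$B{\left(P \right)} = \frac{1}{2 P}$
$n = - \frac{77}{10}$ ($n = - 3 \frac{1}{2 \left(-5\right)} - 8 = - 3 \cdot \frac{1}{2} \left(- \frac{1}{5}\right) - 8 = \left(-3\right) \left(- \frac{1}{10}\right) - 8 = \frac{3}{10} - 8 = - \frac{77}{10} \approx -7.7$)
$g{\left(V,z \right)} = - V$ ($g{\left(V,z \right)} = V - 2 V = - V$)
$g^{2}{\left(3,n \right)} = \left(\left(-1\right) 3\right)^{2} = \left(-3\right)^{2} = 9$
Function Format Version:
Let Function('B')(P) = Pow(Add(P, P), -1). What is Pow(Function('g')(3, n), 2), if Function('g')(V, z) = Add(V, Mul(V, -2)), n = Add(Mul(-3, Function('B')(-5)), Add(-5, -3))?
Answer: 9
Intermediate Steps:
Function('B')(P) = Mul(Rational(1, 2), Pow(P, -1)) (Function('B')(P) = Pow(Mul(2, P), -1) = Mul(Rational(1, 2), Pow(P, -1)))
n = Rational(-77, 10) (n = Add(Mul(-3, Mul(Rational(1, 2), Pow(-5, -1))), Add(-5, -3)) = Add(Mul(-3, Mul(Rational(1, 2), Rational(-1, 5))), -8) = Add(Mul(-3, Rational(-1, 10)), -8) = Add(Rational(3, 10), -8) = Rational(-77, 10) ≈ -7.7000)
Function('g')(V, z) = Mul(-1, V) (Function('g')(V, z) = Add(V, Mul(-2, V)) = Mul(-1, V))
Pow(Function('g')(3, n), 2) = Pow(Mul(-1, 3), 2) = Pow(-3, 2) = 9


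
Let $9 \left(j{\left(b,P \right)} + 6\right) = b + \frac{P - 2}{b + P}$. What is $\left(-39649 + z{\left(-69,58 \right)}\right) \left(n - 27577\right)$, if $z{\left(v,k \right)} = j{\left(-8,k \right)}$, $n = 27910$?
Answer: $- \frac{330134239}{25} \approx -1.3205 \cdot 10^{7}$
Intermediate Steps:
$j{\left(b,P \right)} = -6 + \frac{b}{9} + \frac{-2 + P}{9 \left(P + b\right)}$ ($j{\left(b,P \right)} = -6 + \frac{b + \frac{P - 2}{b + P}}{9} = -6 + \frac{b + \frac{-2 + P}{P + b}}{9} = -6 + \left(\frac{b}{9} + \frac{-2 + P}{9 \left(P + b\right)}\right) = -6 + \frac{b}{9} + \frac{-2 + P}{9 \left(P + b\right)}$)
$z{\left(v,k \right)} = \frac{494 - 61 k}{9 \left(-8 + k\right)}$ ($z{\left(v,k \right)} = \frac{-2 + \left(-8\right)^{2} - -432 - 53 k + k \left(-8\right)}{9 \left(k - 8\right)} = \frac{-2 + 64 + 432 - 53 k - 8 k}{9 \left(-8 + k\right)} = \frac{494 - 61 k}{9 \left(-8 + k\right)}$)
$\left(-39649 + z{\left(-69,58 \right)}\right) \left(n - 27577\right) = \left(-39649 + \frac{494 - 3538}{9 \left(-8 + 58\right)}\right) \left(27910 - 27577\right) = \left(-39649 + \frac{494 - 3538}{9 \cdot 50}\right) 333 = \left(-39649 + \frac{1}{9} \cdot \frac{1}{50} \left(-3044\right)\right) 333 = \left(-39649 - \frac{1522}{225}\right) 333 = \left(- \frac{8922547}{225}\right) 333 = - \frac{330134239}{25}$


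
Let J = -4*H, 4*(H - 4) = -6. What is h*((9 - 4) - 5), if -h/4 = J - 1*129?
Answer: 0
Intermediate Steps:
H = 5/2 (H = 4 + (¼)*(-6) = 4 - 3/2 = 5/2 ≈ 2.5000)
J = -10 (J = -4*5/2 = -10)
h = 556 (h = -4*(-10 - 1*129) = -4*(-10 - 129) = -4*(-139) = 556)
h*((9 - 4) - 5) = 556*((9 - 4) - 5) = 556*(5 - 5) = 556*0 = 0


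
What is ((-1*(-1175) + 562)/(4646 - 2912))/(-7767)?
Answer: -193/1496442 ≈ -0.00012897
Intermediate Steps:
((-1*(-1175) + 562)/(4646 - 2912))/(-7767) = ((1175 + 562)/1734)*(-1/7767) = (1737*(1/1734))*(-1/7767) = (579/578)*(-1/7767) = -193/1496442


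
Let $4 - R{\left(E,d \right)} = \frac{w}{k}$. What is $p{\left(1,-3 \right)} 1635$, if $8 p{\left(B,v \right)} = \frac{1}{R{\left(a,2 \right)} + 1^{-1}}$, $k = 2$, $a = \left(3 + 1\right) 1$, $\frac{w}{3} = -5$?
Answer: $\frac{327}{20} \approx 16.35$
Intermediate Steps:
$w = -15$ ($w = 3 \left(-5\right) = -15$)
$a = 4$ ($a = 4 \cdot 1 = 4$)
$R{\left(E,d \right)} = \frac{23}{2}$ ($R{\left(E,d \right)} = 4 - - \frac{15}{2} = 4 + \frac{15}{2} = \frac{23}{2}$)
$p{\left(B,v \right)} = \frac{1}{100}$ ($p{\left(B,v \right)} = \frac{1}{8 \left(\frac{23}{2} + 1^{-1}\right)} = \frac{1}{8 \left(\frac{23}{2} + 1\right)} = \frac{1}{8 \cdot \frac{25}{2}} = \frac{1}{8} \cdot \frac{2}{25} = \frac{1}{100}$)
$p{\left(1,-3 \right)} 1635 = \frac{1}{100} \cdot 1635 = \frac{327}{20}$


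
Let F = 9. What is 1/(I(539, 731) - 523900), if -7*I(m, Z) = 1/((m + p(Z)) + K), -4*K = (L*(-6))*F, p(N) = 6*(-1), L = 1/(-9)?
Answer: -7441/3898339902 ≈ -1.9088e-6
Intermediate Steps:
L = -⅑ ≈ -0.11111
p(N) = -6
K = -3/2 (K = -(-⅑*(-6))*9/4 = -9/6 = -¼*6 = -3/2 ≈ -1.5000)
I(m, Z) = -1/(7*(-15/2 + m)) (I(m, Z) = -1/(7*((m - 6) - 3/2)) = -1/(7*((-6 + m) - 3/2)) = -1/(7*(-15/2 + m)))
1/(I(539, 731) - 523900) = 1/(-2/(-105 + 14*539) - 523900) = 1/(-2/(-105 + 7546) - 523900) = 1/(-2/7441 - 523900) = 1/(-3898339902/7441) = -7441/3898339902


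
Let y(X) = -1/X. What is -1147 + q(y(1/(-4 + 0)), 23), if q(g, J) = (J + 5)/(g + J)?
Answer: -30941/27 ≈ -1146.0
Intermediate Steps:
q(g, J) = (5 + J)/(J + g)
-1147 + q(y(1/(-4 + 0)), 23) = -1147 + (5 + 23)/(23 - 1/(1/(-4 + 0))) = -1147 + 28/(23 - 1/(1/(-4))) = -1147 + 28/(23 - 1/(-¼)) = -1147 + 28/(23 - 1*(-4)) = -1147 + 28/(23 + 4) = -1147 + 28/27 = -30941/27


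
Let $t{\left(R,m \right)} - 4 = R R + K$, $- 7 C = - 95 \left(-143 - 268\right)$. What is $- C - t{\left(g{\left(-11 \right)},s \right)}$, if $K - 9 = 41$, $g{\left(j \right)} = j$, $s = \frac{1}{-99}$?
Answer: $\frac{37820}{7} \approx 5402.9$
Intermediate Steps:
$C = - \frac{39045}{7}$ ($C = - \frac{\left(-95\right) \left(-143 - 268\right)}{7} = - \frac{\left(-95\right) \left(-411\right)}{7} = \left(- \frac{1}{7}\right) 39045 = - \frac{39045}{7} \approx -5577.9$)
$s = - \frac{1}{99} \approx -0.010101$
$K = 50$ ($K = 9 + 41 = 50$)
$t{\left(R,m \right)} = 54 + R^{2}$ ($t{\left(R,m \right)} = 4 + \left(R R + 50\right) = 4 + \left(R^{2} + 50\right) = 4 + \left(50 + R^{2}\right) = 54 + R^{2}$)
$- C - t{\left(g{\left(-11 \right)},s \right)} = \left(-1\right) \left(- \frac{39045}{7}\right) - \left(54 + \left(-11\right)^{2}\right) = \frac{39045}{7} - \left(54 + 121\right) = \frac{39045}{7} - 175 = \frac{37820}{7}$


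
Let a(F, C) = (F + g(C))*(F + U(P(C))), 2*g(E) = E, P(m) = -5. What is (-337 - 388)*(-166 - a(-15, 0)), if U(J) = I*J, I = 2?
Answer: 392225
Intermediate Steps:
g(E) = E/2
U(J) = 2*J
a(F, C) = (-10 + F)*(F + C/2) (a(F, C) = (F + C/2)*(F + 2*(-5)) = (F + C/2)*(F - 10) = (F + C/2)*(-10 + F) = (-10 + F)*(F + C/2))
(-337 - 388)*(-166 - a(-15, 0)) = (-337 - 388)*(-166 - ((-15)² - 10*(-15) - 5*0 + (½)*0*(-15))) = -725*(-166 - (225 + 150 + 0 + 0)) = -725*(-166 - 1*375) = -725*(-166 - 375) = -725*(-541) = 392225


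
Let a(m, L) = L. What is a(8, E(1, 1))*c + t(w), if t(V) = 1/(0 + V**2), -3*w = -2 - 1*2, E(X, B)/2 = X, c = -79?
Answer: -2519/16 ≈ -157.44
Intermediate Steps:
E(X, B) = 2*X
w = 4/3 (w = -(-2 - 1*2)/3 = -(-2 - 2)/3 = -1/3*(-4) = 4/3 ≈ 1.3333)
t(V) = V**(-2) (t(V) = 1/(V**2) = V**(-2))
a(8, E(1, 1))*c + t(w) = (2*1)*(-79) + (4/3)**(-2) = 2*(-79) + 9/16 = -158 + 9/16 = -2519/16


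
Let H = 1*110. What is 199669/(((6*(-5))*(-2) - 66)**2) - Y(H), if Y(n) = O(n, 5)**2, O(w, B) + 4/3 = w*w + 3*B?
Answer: -586941495/4 ≈ -1.4674e+8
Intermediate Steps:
H = 110
O(w, B) = -4/3 + w**2 + 3*B (O(w, B) = -4/3 + (w*w + 3*B) = -4/3 + (w**2 + 3*B) = -4/3 + w**2 + 3*B)
Y(n) = (41/3 + n**2)**2 (Y(n) = (-4/3 + n**2 + 3*5)**2 = (-4/3 + n**2 + 15)**2 = (41/3 + n**2)**2)
199669/(((6*(-5))*(-2) - 66)**2) - Y(H) = 199669/(((6*(-5))*(-2) - 66)**2) - (41 + 3*110**2)**2/9 = 199669/((-30*(-2) - 66)**2) - (41 + 3*12100)**2/9 = 199669/((60 - 66)**2) - (41 + 36300)**2/9 = 199669/((-6)**2) - 36341**2/9 = 199669/36 - 1320668281/9 = -586941495/4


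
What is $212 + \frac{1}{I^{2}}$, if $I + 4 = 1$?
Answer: $\frac{1909}{9} \approx 212.11$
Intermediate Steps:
$I = -3$ ($I = -4 + 1 = -3$)
$212 + \frac{1}{I^{2}} = 212 + \frac{1}{\left(-3\right)^{2}} = 212 + \frac{1}{9} = \frac{1909}{9}$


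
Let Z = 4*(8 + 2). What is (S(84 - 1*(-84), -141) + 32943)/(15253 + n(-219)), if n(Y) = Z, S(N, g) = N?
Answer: 33111/15293 ≈ 2.1651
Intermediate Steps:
Z = 40 (Z = 4*10 = 40)
n(Y) = 40
(S(84 - 1*(-84), -141) + 32943)/(15253 + n(-219)) = ((84 - 1*(-84)) + 32943)/(15253 + 40) = ((84 + 84) + 32943)/15293 = (168 + 32943)*(1/15293) = 33111*(1/15293) = 33111/15293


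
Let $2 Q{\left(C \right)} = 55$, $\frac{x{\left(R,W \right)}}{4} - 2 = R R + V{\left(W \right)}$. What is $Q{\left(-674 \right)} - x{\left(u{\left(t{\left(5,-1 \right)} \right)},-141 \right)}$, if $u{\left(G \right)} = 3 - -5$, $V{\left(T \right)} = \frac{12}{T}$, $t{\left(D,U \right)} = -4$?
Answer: $- \frac{22199}{94} \approx -236.16$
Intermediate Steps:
$u{\left(G \right)} = 8$ ($u{\left(G \right)} = 3 + 5 = 8$)
$x{\left(R,W \right)} = 8 + 4 R^{2} + \frac{48}{W}$ ($x{\left(R,W \right)} = 8 + 4 \left(R R + \frac{12}{W}\right) = 8 + 4 \left(R^{2} + \frac{12}{W}\right) = 8 + \left(4 R^{2} + \frac{48}{W}\right) = 8 + 4 R^{2} + \frac{48}{W}$)
$Q{\left(C \right)} = \frac{55}{2}$ ($Q{\left(C \right)} = \frac{1}{2} \cdot 55 = \frac{55}{2}$)
$Q{\left(-674 \right)} - x{\left(u{\left(t{\left(5,-1 \right)} \right)},-141 \right)} = \frac{55}{2} - \left(8 + 4 \cdot 8^{2} + \frac{48}{-141}\right) = \frac{55}{2} - \left(8 + 4 \cdot 64 + 48 \left(- \frac{1}{141}\right)\right) = \frac{55}{2} - \left(8 + 256 - \frac{16}{47}\right) = \frac{55}{2} - \frac{12392}{47} = - \frac{22199}{94}$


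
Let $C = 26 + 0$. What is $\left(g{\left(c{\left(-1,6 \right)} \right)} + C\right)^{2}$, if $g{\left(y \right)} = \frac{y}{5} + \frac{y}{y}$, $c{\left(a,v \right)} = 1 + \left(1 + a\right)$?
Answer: $\frac{18496}{25} \approx 739.84$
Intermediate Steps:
$c{\left(a,v \right)} = 2 + a$
$g{\left(y \right)} = 1 + \frac{y}{5}$ ($g{\left(y \right)} = y \frac{1}{5} + 1 = \frac{y}{5} + 1 = 1 + \frac{y}{5}$)
$C = 26$
$\left(g{\left(c{\left(-1,6 \right)} \right)} + C\right)^{2} = \left(\left(1 + \frac{2 - 1}{5}\right) + 26\right)^{2} = \left(\left(1 + \frac{1}{5} \cdot 1\right) + 26\right)^{2} = \left(\left(1 + \frac{1}{5}\right) + 26\right)^{2} = \left(\frac{6}{5} + 26\right)^{2} = \left(\frac{136}{5}\right)^{2} = \frac{18496}{25}$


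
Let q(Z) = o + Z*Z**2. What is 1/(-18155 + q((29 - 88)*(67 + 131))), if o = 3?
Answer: -1/1594232324720 ≈ -6.2726e-13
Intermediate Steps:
q(Z) = 3 + Z**3 (q(Z) = 3 + Z*Z**2 = 3 + Z**3)
1/(-18155 + q((29 - 88)*(67 + 131))) = 1/(-18155 + (3 + ((29 - 88)*(67 + 131))**3)) = 1/(-18155 + (3 + (-59*198)**3)) = 1/(-18155 + (3 + (-11682)**3)) = 1/(-18155 + (3 - 1594232306568)) = 1/(-18155 - 1594232306565) = 1/(-1594232324720) = -1/1594232324720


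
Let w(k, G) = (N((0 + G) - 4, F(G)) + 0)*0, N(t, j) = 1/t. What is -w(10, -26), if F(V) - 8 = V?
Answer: 0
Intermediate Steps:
F(V) = 8 + V
w(k, G) = 0 (w(k, G) = (1/((0 + G) - 4) + 0)*0 = (1/(G - 4) + 0)*0 = (1/(-4 + G) + 0)*0 = 0/(-4 + G) = 0)
-w(10, -26) = -1*0 = 0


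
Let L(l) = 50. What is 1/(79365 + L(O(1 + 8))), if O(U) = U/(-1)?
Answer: 1/79415 ≈ 1.2592e-5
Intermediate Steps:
O(U) = -U (O(U) = U*(-1) = -U)
1/(79365 + L(O(1 + 8))) = 1/(79365 + 50) = 1/79415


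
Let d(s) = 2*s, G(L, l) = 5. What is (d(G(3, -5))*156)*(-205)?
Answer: -319800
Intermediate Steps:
(d(G(3, -5))*156)*(-205) = ((2*5)*156)*(-205) = (10*156)*(-205) = 1560*(-205) = -319800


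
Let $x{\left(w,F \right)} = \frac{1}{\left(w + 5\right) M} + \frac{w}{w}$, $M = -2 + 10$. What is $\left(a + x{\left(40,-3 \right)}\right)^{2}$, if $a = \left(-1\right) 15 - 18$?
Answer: $\frac{132687361}{129600} \approx 1023.8$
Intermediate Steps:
$M = 8$
$x{\left(w,F \right)} = 1 + \frac{1}{8 \left(5 + w\right)}$ ($x{\left(w,F \right)} = \frac{1}{\left(w + 5\right) 8} + \frac{w}{w} = \frac{1}{5 + w} \frac{1}{8} + 1 = \frac{1}{8 \left(5 + w\right)} + 1 = 1 + \frac{1}{8 \left(5 + w\right)}$)
$a = -33$ ($a = -15 - 18 = -33$)
$\left(a + x{\left(40,-3 \right)}\right)^{2} = \left(-33 + \frac{\frac{41}{8} + 40}{5 + 40}\right)^{2} = \left(-33 + \frac{1}{45} \cdot \frac{361}{8}\right)^{2} = \left(-33 + \frac{361}{360}\right)^{2} = \left(- \frac{11519}{360}\right)^{2} = \frac{132687361}{129600}$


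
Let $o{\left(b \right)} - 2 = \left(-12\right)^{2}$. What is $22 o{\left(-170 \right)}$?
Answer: $3212$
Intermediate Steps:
$o{\left(b \right)} = 146$ ($o{\left(b \right)} = 2 + \left(-12\right)^{2} = 2 + 144 = 146$)
$22 o{\left(-170 \right)} = 22 \cdot 146 = 3212$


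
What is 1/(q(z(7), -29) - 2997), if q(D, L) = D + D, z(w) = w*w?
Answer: -1/2899 ≈ -0.00034495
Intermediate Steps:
z(w) = w²
q(D, L) = 2*D
1/(q(z(7), -29) - 2997) = 1/(2*7² - 2997) = 1/(2*49 - 2997) = 1/(98 - 2997) = 1/(-2899) = -1/2899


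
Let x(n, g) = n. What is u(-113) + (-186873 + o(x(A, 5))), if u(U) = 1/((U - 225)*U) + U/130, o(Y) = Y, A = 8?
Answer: -17842887521/95485 ≈ -1.8687e+5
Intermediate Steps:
u(U) = U/130 + 1/(U*(-225 + U)) (u(U) = 1/((-225 + U)*U) + U*(1/130) = 1/(U*(-225 + U)) + U/130 = U/130 + 1/(U*(-225 + U)))
u(-113) + (-186873 + o(x(A, 5))) = (1/130)*(130 + (-113)³ - 225*(-113)²)/(-113*(-225 - 113)) + (-186873 + 8) = (1/130)*(-1/113)*(130 - 1442897 - 225*12769)/(-338) - 186865 = (1/130)*(-1/113)*(-1/338)*(130 - 1442897 - 2873025) - 186865 = (1/130)*(-1/113)*(-1/338)*(-4315792) - 186865 = -82996/95485 - 186865 = -17842887521/95485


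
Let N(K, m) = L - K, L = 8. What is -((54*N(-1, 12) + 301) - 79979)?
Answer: 79192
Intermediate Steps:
N(K, m) = 8 - K
-((54*N(-1, 12) + 301) - 79979) = -((54*(8 - 1*(-1)) + 301) - 79979) = -((54*(8 + 1) + 301) - 79979) = -((54*9 + 301) - 79979) = -((486 + 301) - 79979) = -(787 - 79979) = -1*(-79192) = 79192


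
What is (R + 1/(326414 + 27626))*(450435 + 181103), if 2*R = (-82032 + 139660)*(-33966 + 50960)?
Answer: 54742041503589099929/177020 ≈ 3.0924e+14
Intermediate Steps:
R = 489665116 (R = ((-82032 + 139660)*(-33966 + 50960))/2 = (57628*16994)/2 = (½)*979330232 = 489665116)
(R + 1/(326414 + 27626))*(450435 + 181103) = (489665116 + 1/(326414 + 27626))*(450435 + 181103) = (489665116 + 1/354040)*631538 = (173361037668641/354040)*631538 = 54742041503589099929/177020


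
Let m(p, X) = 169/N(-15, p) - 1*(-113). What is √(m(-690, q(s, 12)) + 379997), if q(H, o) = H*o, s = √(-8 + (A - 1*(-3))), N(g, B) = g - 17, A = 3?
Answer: √24326702/8 ≈ 616.53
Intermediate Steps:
N(g, B) = -17 + g
s = I*√2 (s = √(-8 + (3 - 1*(-3))) = √(-8 + (3 + 3)) = √(-8 + 6) = √(-2) = I*√2 ≈ 1.4142*I)
m(p, X) = 3447/32 (m(p, X) = 169/(-17 - 15) - 1*(-113) = 169/(-32) + 113 = 169*(-1/32) + 113 = -169/32 + 113 = 3447/32)
√(m(-690, q(s, 12)) + 379997) = √(3447/32 + 379997) = √(12163351/32) = √24326702/8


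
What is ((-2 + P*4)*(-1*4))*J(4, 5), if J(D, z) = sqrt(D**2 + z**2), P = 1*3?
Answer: -40*sqrt(41) ≈ -256.13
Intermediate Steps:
P = 3
((-2 + P*4)*(-1*4))*J(4, 5) = ((-2 + 3*4)*(-1*4))*sqrt(4**2 + 5**2) = ((-2 + 12)*(-4))*sqrt(16 + 25) = (10*(-4))*sqrt(41) = -40*sqrt(41)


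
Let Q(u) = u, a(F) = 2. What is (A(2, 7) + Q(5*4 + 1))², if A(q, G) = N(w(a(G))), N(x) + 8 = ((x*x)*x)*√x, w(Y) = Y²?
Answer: 19881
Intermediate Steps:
N(x) = -8 + x^(7/2) (N(x) = -8 + ((x*x)*x)*√x = -8 + (x²*x)*√x = -8 + x³*√x = -8 + x^(7/2))
A(q, G) = 120 (A(q, G) = -8 + (2²)^(7/2) = -8 + 4^(7/2) = -8 + 128 = 120)
(A(2, 7) + Q(5*4 + 1))² = (120 + (5*4 + 1))² = (120 + (20 + 1))² = (120 + 21)² = 141² = 19881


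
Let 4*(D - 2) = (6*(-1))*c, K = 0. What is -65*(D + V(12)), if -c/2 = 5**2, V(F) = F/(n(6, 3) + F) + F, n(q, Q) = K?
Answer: -5850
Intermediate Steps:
n(q, Q) = 0
V(F) = 1 + F (V(F) = F/(0 + F) + F = F/F + F = 1 + F)
c = -50 (c = -2*5**2 = -2*25 = -50)
D = 77 (D = 2 + ((6*(-1))*(-50))/4 = 2 + (-6*(-50))/4 = 2 + (1/4)*300 = 2 + 75 = 77)
-65*(D + V(12)) = -65*(77 + (1 + 12)) = -65*(77 + 13) = -65*90 = -5850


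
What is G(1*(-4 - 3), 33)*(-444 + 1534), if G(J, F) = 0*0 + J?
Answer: -7630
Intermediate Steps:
G(J, F) = J (G(J, F) = 0 + J = J)
G(1*(-4 - 3), 33)*(-444 + 1534) = (1*(-4 - 3))*(-444 + 1534) = (1*(-7))*1090 = -7*1090 = -7630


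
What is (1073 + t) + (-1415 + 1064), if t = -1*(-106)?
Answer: 828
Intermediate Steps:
t = 106
(1073 + t) + (-1415 + 1064) = (1073 + 106) + (-1415 + 1064) = 1179 - 351 = 828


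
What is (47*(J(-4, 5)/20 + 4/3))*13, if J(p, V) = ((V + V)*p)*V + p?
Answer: -81263/15 ≈ -5417.5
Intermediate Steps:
J(p, V) = p + 2*p*V² (J(p, V) = ((2*V)*p)*V + p = (2*V*p)*V + p = 2*p*V² + p = p + 2*p*V²)
(47*(J(-4, 5)/20 + 4/3))*13 = (47*(-4*(1 + 2*5²)/20 + 4/3))*13 = (47*(-4*(1 + 2*25)*(1/20) + 4*(⅓)))*13 = (47*(-4*(1 + 50)*(1/20) + 4/3))*13 = (47*(-4*51*(1/20) + 4/3))*13 = (47*(-204*1/20 + 4/3))*13 = (47*(-51/5 + 4/3))*13 = (47*(-133/15))*13 = -6251/15*13 = -81263/15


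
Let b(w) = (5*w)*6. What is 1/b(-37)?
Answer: -1/1110 ≈ -0.00090090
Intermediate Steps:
b(w) = 30*w
1/b(-37) = 1/(30*(-37)) = 1/(-1110) = -1/1110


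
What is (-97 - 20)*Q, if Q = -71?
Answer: 8307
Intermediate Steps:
(-97 - 20)*Q = (-97 - 20)*(-71) = -117*(-71) = 8307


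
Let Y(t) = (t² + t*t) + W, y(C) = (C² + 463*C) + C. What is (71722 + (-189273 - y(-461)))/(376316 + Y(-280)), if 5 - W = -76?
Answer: -116168/533197 ≈ -0.21787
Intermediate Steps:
W = 81 (W = 5 - 1*(-76) = 5 + 76 = 81)
y(C) = C² + 464*C
Y(t) = 81 + 2*t² (Y(t) = (t² + t*t) + 81 = (t² + t²) + 81 = 2*t² + 81 = 81 + 2*t²)
(71722 + (-189273 - y(-461)))/(376316 + Y(-280)) = (71722 + (-189273 - (-461)*(464 - 461)))/(376316 + (81 + 2*(-280)²)) = (71722 + (-189273 - (-461)*3))/(376316 + (81 + 2*78400)) = (71722 + (-189273 - 1*(-1383)))/(376316 + (81 + 156800)) = (71722 + (-189273 + 1383))/(376316 + 156881) = (71722 - 187890)/533197 = -116168*1/533197 = -116168/533197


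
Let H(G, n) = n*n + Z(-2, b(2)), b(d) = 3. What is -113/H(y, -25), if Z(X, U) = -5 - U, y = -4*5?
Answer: -113/617 ≈ -0.18314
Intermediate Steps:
y = -20
H(G, n) = -8 + n² (H(G, n) = n*n + (-5 - 1*3) = n² + (-5 - 3) = n² - 8 = -8 + n²)
-113/H(y, -25) = -113/(-8 + (-25)²) = -113/(-8 + 625) = -113/617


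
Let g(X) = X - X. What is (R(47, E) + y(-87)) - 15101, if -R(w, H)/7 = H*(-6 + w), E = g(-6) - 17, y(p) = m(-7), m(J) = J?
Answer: -10229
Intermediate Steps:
g(X) = 0
y(p) = -7
E = -17 (E = 0 - 17 = -17)
R(w, H) = -7*H*(-6 + w)
(R(47, E) + y(-87)) - 15101 = (7*(-17)*(6 - 1*47) - 7) - 15101 = (7*(-17)*(6 - 47) - 7) - 15101 = (7*(-17)*(-41) - 7) - 15101 = (4879 - 7) - 15101 = 4872 - 15101 = -10229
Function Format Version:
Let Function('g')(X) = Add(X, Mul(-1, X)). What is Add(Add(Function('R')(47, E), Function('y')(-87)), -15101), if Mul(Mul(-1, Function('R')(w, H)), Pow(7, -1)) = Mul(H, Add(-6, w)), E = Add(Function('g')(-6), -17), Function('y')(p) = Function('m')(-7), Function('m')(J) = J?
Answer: -10229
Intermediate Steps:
Function('g')(X) = 0
Function('y')(p) = -7
E = -17 (E = Add(0, -17) = -17)
Function('R')(w, H) = Mul(-7, H, Add(-6, w)) (Function('R')(w, H) = Mul(-7, Mul(H, Add(-6, w))) = Mul(-7, H, Add(-6, w)))
Add(Add(Function('R')(47, E), Function('y')(-87)), -15101) = Add(Add(Mul(7, -17, Add(6, Mul(-1, 47))), -7), -15101) = Add(Add(Mul(7, -17, Add(6, -47)), -7), -15101) = Add(Add(Mul(7, -17, -41), -7), -15101) = Add(Add(4879, -7), -15101) = Add(4872, -15101) = -10229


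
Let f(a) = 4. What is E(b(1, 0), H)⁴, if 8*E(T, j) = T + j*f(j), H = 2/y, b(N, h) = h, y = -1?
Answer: 1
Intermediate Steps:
H = -2 (H = 2/(-1) = 2*(-1) = -2)
E(T, j) = j/2 + T/8 (E(T, j) = (T + j*4)/8 = (T + 4*j)/8 = j/2 + T/8)
E(b(1, 0), H)⁴ = ((½)*(-2) + (⅛)*0)⁴ = (-1 + 0)⁴ = (-1)⁴ = 1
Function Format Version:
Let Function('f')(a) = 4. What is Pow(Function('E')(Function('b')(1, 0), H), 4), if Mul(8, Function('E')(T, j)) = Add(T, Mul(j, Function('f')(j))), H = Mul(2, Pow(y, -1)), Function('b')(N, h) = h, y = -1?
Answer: 1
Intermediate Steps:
H = -2 (H = Mul(2, Pow(-1, -1)) = Mul(2, -1) = -2)
Function('E')(T, j) = Add(Mul(Rational(1, 2), j), Mul(Rational(1, 8), T)) (Function('E')(T, j) = Mul(Rational(1, 8), Add(T, Mul(j, 4))) = Mul(Rational(1, 8), Add(T, Mul(4, j))) = Add(Mul(Rational(1, 2), j), Mul(Rational(1, 8), T)))
Pow(Function('E')(Function('b')(1, 0), H), 4) = Pow(Add(Mul(Rational(1, 2), -2), Mul(Rational(1, 8), 0)), 4) = Pow(Add(-1, 0), 4) = Pow(-1, 4) = 1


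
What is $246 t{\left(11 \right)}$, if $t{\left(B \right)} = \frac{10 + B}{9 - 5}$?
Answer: $\frac{2583}{2} \approx 1291.5$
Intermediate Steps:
$t{\left(B \right)} = \frac{5}{2} + \frac{B}{4}$ ($t{\left(B \right)} = \frac{10 + B}{4} = \left(10 + B\right) \frac{1}{4} = \frac{5}{2} + \frac{B}{4}$)
$246 t{\left(11 \right)} = 246 \left(\frac{5}{2} + \frac{1}{4} \cdot 11\right) = 246 \left(\frac{5}{2} + \frac{11}{4}\right) = 246 \cdot \frac{21}{4} = \frac{2583}{2}$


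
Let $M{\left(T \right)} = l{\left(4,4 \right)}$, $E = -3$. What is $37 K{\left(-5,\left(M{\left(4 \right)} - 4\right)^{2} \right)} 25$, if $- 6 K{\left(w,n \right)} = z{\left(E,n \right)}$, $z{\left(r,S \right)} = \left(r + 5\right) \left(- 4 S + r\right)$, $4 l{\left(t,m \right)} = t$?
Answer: $12025$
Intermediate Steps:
$l{\left(t,m \right)} = \frac{t}{4}$
$M{\left(T \right)} = 1$ ($M{\left(T \right)} = \frac{1}{4} \cdot 4 = 1$)
$z{\left(r,S \right)} = \left(5 + r\right) \left(r - 4 S\right)$
$K{\left(w,n \right)} = 1 + \frac{4 n}{3}$ ($K{\left(w,n \right)} = - \frac{\left(-3\right)^{2} - 20 n + 5 \left(-3\right) - 4 n \left(-3\right)}{6} = - \frac{9 - 20 n - 15 + 12 n}{6} = - \frac{-6 - 8 n}{6} = 1 + \frac{4 n}{3}$)
$37 K{\left(-5,\left(M{\left(4 \right)} - 4\right)^{2} \right)} 25 = 37 \left(1 + \frac{4 \left(1 - 4\right)^{2}}{3}\right) 25 = 37 \left(1 + \frac{4 \left(-3\right)^{2}}{3}\right) 25 = 37 \left(1 + \frac{4}{3} \cdot 9\right) 25 = 37 \left(1 + 12\right) 25 = 37 \cdot 13 \cdot 25 = 481 \cdot 25 = 12025$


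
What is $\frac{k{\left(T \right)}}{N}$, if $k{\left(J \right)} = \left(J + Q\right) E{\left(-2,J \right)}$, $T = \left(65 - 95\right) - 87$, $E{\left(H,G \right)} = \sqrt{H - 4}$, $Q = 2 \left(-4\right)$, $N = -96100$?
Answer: $\frac{5 i \sqrt{6}}{3844} \approx 0.0031861 i$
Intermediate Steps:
$Q = -8$
$E{\left(H,G \right)} = \sqrt{-4 + H}$
$T = -117$ ($T = -30 - 87 = -117$)
$k{\left(J \right)} = i \sqrt{6} \left(-8 + J\right)$ ($k{\left(J \right)} = \left(J - 8\right) \sqrt{-4 - 2} = \left(-8 + J\right) \sqrt{-6} = \left(-8 + J\right) i \sqrt{6} = i \sqrt{6} \left(-8 + J\right)$)
$\frac{k{\left(T \right)}}{N} = \frac{i \sqrt{6} \left(-8 - 117\right)}{-96100} = i \sqrt{6} \left(-125\right) \left(- \frac{1}{96100}\right) = - 125 i \sqrt{6} \left(- \frac{1}{96100}\right) = \frac{5 i \sqrt{6}}{3844}$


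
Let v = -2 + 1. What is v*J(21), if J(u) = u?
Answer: -21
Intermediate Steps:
v = -1
v*J(21) = -1*21 = -21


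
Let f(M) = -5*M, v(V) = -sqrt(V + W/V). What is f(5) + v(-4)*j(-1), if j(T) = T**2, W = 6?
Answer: -25 - I*sqrt(22)/2 ≈ -25.0 - 2.3452*I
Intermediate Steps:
v(V) = -sqrt(V + 6/V)
f(5) + v(-4)*j(-1) = -5*5 - sqrt(-4 + 6/(-4))*(-1)**2 = -25 - sqrt(-4 + 6*(-1/4))*1 = -25 - sqrt(-4 - 3/2)*1 = -25 - sqrt(-11/2)*1 = -25 - I*sqrt(22)/2*1 = -25 - I*sqrt(22)/2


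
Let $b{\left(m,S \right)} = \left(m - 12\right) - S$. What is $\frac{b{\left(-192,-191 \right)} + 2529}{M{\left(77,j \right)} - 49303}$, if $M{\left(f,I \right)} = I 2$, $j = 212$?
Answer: $- \frac{2516}{48879} \approx -0.051474$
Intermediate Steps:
$b{\left(m,S \right)} = -12 + m - S$ ($b{\left(m,S \right)} = \left(-12 + m\right) - S = -12 + m - S$)
$M{\left(f,I \right)} = 2 I$
$\frac{b{\left(-192,-191 \right)} + 2529}{M{\left(77,j \right)} - 49303} = \frac{\left(-12 - 192 - -191\right) + 2529}{2 \cdot 212 - 49303} = \frac{\left(-12 - 192 + 191\right) + 2529}{424 - 49303} = \frac{-13 + 2529}{-48879} = 2516 \left(- \frac{1}{48879}\right) = - \frac{2516}{48879}$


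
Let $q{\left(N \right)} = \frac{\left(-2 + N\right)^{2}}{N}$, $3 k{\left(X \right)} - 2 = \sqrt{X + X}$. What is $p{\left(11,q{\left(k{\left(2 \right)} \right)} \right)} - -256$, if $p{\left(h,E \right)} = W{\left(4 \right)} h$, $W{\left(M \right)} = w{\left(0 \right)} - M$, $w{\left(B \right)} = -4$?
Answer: $168$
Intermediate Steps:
$k{\left(X \right)} = \frac{2}{3} + \frac{\sqrt{2} \sqrt{X}}{3}$ ($k{\left(X \right)} = \frac{2}{3} + \frac{\sqrt{X + X}}{3} = \frac{2}{3} + \frac{\sqrt{2 X}}{3} = \frac{2}{3} + \frac{\sqrt{2} \sqrt{X}}{3}$)
$q{\left(N \right)} = \frac{\left(-2 + N\right)^{2}}{N}$
$W{\left(M \right)} = -4 - M$
$p{\left(h,E \right)} = - 8 h$ ($p{\left(h,E \right)} = \left(-4 - 4\right) h = - 8 h$)
$p{\left(11,q{\left(k{\left(2 \right)} \right)} \right)} - -256 = \left(-8\right) 11 - -256 = -88 + 256 = 168$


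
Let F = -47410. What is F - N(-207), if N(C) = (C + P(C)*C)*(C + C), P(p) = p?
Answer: 17606378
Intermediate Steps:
N(C) = 2*C*(C + C²) (N(C) = (C + C*C)*(C + C) = (C + C²)*(2*C) = 2*C*(C + C²))
F - N(-207) = -47410 - 2*(-207)²*(1 - 207) = -47410 - 2*42849*(-206) = -47410 - 1*(-17653788) = -47410 + 17653788 = 17606378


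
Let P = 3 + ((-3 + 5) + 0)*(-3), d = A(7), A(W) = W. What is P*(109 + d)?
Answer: -348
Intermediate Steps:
d = 7
P = -3 (P = 3 + (2 + 0)*(-3) = 3 + 2*(-3) = 3 - 6 = -3)
P*(109 + d) = -3*(109 + 7) = -3*116 = -348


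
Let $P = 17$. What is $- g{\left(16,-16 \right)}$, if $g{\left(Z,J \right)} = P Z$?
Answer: $-272$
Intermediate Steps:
$g{\left(Z,J \right)} = 17 Z$
$- g{\left(16,-16 \right)} = - 17 \cdot 16 = \left(-1\right) 272 = -272$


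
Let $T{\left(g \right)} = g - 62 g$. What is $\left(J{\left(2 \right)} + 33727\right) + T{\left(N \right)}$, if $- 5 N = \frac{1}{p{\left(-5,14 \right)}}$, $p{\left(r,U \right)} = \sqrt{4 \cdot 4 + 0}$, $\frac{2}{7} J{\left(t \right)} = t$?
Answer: $\frac{674741}{20} \approx 33737.0$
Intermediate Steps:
$J{\left(t \right)} = \frac{7 t}{2}$
$p{\left(r,U \right)} = 4$ ($p{\left(r,U \right)} = \sqrt{16 + 0} = \sqrt{16} = 4$)
$N = - \frac{1}{20}$ ($N = - \frac{1}{5 \cdot 4} = \left(- \frac{1}{5}\right) \frac{1}{4} = - \frac{1}{20} \approx -0.05$)
$T{\left(g \right)} = - 61 g$
$\left(J{\left(2 \right)} + 33727\right) + T{\left(N \right)} = \left(\frac{7}{2} \cdot 2 + 33727\right) - - \frac{61}{20} = \left(7 + 33727\right) + \frac{61}{20} = 33734 + \frac{61}{20} = \frac{674741}{20}$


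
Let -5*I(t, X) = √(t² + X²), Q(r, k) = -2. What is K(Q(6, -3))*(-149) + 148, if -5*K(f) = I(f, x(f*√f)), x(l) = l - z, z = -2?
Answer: 148 - 298*2^(¾)*√(-I)/25 ≈ 133.82 + 14.175*I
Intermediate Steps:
x(l) = 2 + l (x(l) = l - 1*(-2) = l + 2 = 2 + l)
I(t, X) = -√(X² + t²)/5 (I(t, X) = -√(t² + X²)/5 = -√(X² + t²)/5)
K(f) = √(f² + (2 + f^(3/2))²)/25 (K(f) = -(-1)*√((2 + f*√f)² + f²)/25 = -(-1)*√((2 + f^(3/2))² + f²)/25 = -(-1)*√(f² + (2 + f^(3/2))²)/25 = √(f² + (2 + f^(3/2))²)/25)
K(Q(6, -3))*(-149) + 148 = (√((-2)² + (2 + (-2)^(3/2))²)/25)*(-149) + 148 = (√(4 + (2 - 2*I*√2)²)/25)*(-149) + 148 = -149*√(4 + (2 - 2*I*√2)²)/25 + 148 = 148 - 149*√(4 + (2 - 2*I*√2)²)/25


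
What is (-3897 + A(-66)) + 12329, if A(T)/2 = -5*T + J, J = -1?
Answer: 9090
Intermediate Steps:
A(T) = -2 - 10*T (A(T) = 2*(-5*T - 1) = 2*(-1 - 5*T) = -2 - 10*T)
(-3897 + A(-66)) + 12329 = (-3897 + (-2 - 10*(-66))) + 12329 = (-3897 + (-2 + 660)) + 12329 = (-3897 + 658) + 12329 = -3239 + 12329 = 9090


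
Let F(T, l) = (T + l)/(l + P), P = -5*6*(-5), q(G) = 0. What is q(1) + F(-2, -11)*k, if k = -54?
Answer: 702/139 ≈ 5.0504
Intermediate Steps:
P = 150 (P = -30*(-5) = 150)
F(T, l) = (T + l)/(150 + l) (F(T, l) = (T + l)/(l + 150) = (T + l)/(150 + l))
q(1) + F(-2, -11)*k = 0 + ((-2 - 11)/(150 - 11))*(-54) = 0 + (-13/139)*(-54) = 0 + ((1/139)*(-13))*(-54) = 0 - 13/139*(-54) = 0 + 702/139 = 702/139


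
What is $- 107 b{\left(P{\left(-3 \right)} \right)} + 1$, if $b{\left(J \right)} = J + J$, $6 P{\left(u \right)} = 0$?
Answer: $1$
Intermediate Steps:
$P{\left(u \right)} = 0$ ($P{\left(u \right)} = \frac{1}{6} \cdot 0 = 0$)
$b{\left(J \right)} = 2 J$
$- 107 b{\left(P{\left(-3 \right)} \right)} + 1 = - 107 \cdot 2 \cdot 0 + 1 = \left(-107\right) 0 + 1 = 0 + 1 = 1$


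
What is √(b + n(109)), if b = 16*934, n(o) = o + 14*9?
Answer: √15179 ≈ 123.20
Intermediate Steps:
n(o) = 126 + o (n(o) = o + 126 = 126 + o)
b = 14944
√(b + n(109)) = √(14944 + (126 + 109)) = √(14944 + 235) = √15179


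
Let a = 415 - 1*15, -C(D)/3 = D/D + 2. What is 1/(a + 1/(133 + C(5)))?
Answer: 124/49601 ≈ 0.0024999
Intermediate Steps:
C(D) = -9 (C(D) = -3*(D/D + 2) = -3*(1 + 2) = -3*3 = -9)
a = 400 (a = 415 - 15 = 400)
1/(a + 1/(133 + C(5))) = 1/(400 + 1/(133 - 9)) = 1/(400 + 1/124) = 1/(49601/124) = 124/49601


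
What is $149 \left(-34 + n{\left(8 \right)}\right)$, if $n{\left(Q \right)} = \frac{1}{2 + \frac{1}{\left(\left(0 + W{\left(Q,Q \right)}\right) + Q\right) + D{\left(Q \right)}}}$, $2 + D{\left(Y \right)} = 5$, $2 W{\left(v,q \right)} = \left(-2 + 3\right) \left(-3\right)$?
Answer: $- \frac{199809}{40} \approx -4995.2$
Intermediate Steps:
$W{\left(v,q \right)} = - \frac{3}{2}$ ($W{\left(v,q \right)} = \frac{\left(-2 + 3\right) \left(-3\right)}{2} = \frac{1 \left(-3\right)}{2} = \frac{1}{2} \left(-3\right) = - \frac{3}{2}$)
$D{\left(Y \right)} = 3$ ($D{\left(Y \right)} = -2 + 5 = 3$)
$n{\left(Q \right)} = \frac{1}{2 + \frac{1}{\frac{3}{2} + Q}}$ ($n{\left(Q \right)} = \frac{1}{2 + \frac{1}{\left(\left(0 - \frac{3}{2}\right) + Q\right) + 3}} = \frac{1}{2 + \frac{1}{\left(- \frac{3}{2} + Q\right) + 3}} = \frac{1}{2 + \frac{1}{\frac{3}{2} + Q}}$)
$149 \left(-34 + n{\left(8 \right)}\right) = 149 \left(-34 + \frac{3 + 2 \cdot 8}{4 \left(2 + 8\right)}\right) = 149 \left(-34 + \frac{3 + 16}{4 \cdot 10}\right) = 149 \left(-34 + \frac{1}{4} \cdot \frac{1}{10} \cdot 19\right) = 149 \left(-34 + \frac{19}{40}\right) = 149 \left(- \frac{1341}{40}\right) = - \frac{199809}{40}$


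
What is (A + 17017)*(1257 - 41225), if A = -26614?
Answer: 383572896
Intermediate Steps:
(A + 17017)*(1257 - 41225) = (-26614 + 17017)*(1257 - 41225) = -9597*(-39968) = 383572896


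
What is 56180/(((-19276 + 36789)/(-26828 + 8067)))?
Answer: -1053992980/17513 ≈ -60183.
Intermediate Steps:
56180/(((-19276 + 36789)/(-26828 + 8067))) = 56180/((17513/(-18761))) = 56180/((17513*(-1/18761))) = 56180/(-17513/18761) = 56180*(-18761/17513) = -1053992980/17513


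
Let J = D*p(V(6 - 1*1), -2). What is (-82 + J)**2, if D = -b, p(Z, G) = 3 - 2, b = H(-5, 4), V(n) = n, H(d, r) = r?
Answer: 7396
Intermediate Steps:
b = 4
p(Z, G) = 1
D = -4 (D = -1*4 = -4)
J = -4 (J = -4*1 = -4)
(-82 + J)**2 = (-82 - 4)**2 = (-86)**2 = 7396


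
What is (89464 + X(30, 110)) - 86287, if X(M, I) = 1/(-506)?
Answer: 1607561/506 ≈ 3177.0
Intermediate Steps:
X(M, I) = -1/506
(89464 + X(30, 110)) - 86287 = (89464 - 1/506) - 86287 = 45268783/506 - 86287 = 1607561/506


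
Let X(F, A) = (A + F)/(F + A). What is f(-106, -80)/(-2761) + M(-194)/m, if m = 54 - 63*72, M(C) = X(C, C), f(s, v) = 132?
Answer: -54035/1124982 ≈ -0.048032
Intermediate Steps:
X(F, A) = 1 (X(F, A) = (A + F)/(A + F) = 1)
M(C) = 1
m = -4482 (m = 54 - 4536 = -4482)
f(-106, -80)/(-2761) + M(-194)/m = 132/(-2761) + 1/(-4482) = 132*(-1/2761) + 1*(-1/4482) = -12/251 - 1/4482 = -54035/1124982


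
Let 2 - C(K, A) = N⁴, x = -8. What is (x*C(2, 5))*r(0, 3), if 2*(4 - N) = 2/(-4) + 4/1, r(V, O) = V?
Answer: 0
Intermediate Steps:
N = 9/4 (N = 4 - (2/(-4) + 4/1)/2 = 4 - (2*(-¼) + 4*1)/2 = 4 - (-½ + 4)/2 = 4 - ½*7/2 = 4 - 7/4 = 9/4 ≈ 2.2500)
C(K, A) = -6049/256 (C(K, A) = 2 - (9/4)⁴ = 2 - 1*6561/256 = 2 - 6561/256 = -6049/256)
(x*C(2, 5))*r(0, 3) = -8*(-6049/256)*0 = (6049/32)*0 = 0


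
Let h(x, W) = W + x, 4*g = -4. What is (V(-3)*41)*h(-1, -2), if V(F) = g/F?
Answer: -41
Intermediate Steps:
g = -1 (g = (¼)*(-4) = -1)
V(F) = -1/F
(V(-3)*41)*h(-1, -2) = (-1/(-3)*41)*(-2 - 1) = (-1*(-⅓)*41)*(-3) = ((⅓)*41)*(-3) = (41/3)*(-3) = -41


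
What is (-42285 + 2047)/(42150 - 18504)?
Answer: -20119/11823 ≈ -1.7017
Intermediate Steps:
(-42285 + 2047)/(42150 - 18504) = -40238/23646 = -40238*1/23646 = -20119/11823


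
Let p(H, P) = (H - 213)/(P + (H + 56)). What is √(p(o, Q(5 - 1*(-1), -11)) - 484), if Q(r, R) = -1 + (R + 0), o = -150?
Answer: 11*I*√44626/106 ≈ 21.922*I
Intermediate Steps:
Q(r, R) = -1 + R
p(H, P) = (-213 + H)/(56 + H + P) (p(H, P) = (-213 + H)/(P + (56 + H)) = (-213 + H)/(56 + H + P))
√(p(o, Q(5 - 1*(-1), -11)) - 484) = √((-213 - 150)/(56 - 150 + (-1 - 11)) - 484) = √(-363/(56 - 150 - 12) - 484) = √(-363/(-106) - 484) = √(-1/106*(-363) - 484) = √(363/106 - 484) = √(-50941/106) = 11*I*√44626/106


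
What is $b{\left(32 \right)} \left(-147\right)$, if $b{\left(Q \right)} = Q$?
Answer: $-4704$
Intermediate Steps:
$b{\left(32 \right)} \left(-147\right) = 32 \left(-147\right) = -4704$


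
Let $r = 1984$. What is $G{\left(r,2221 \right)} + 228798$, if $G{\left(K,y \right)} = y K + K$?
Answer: $4637246$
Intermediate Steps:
$G{\left(K,y \right)} = K + K y$ ($G{\left(K,y \right)} = K y + K = K + K y$)
$G{\left(r,2221 \right)} + 228798 = 1984 \left(1 + 2221\right) + 228798 = 1984 \cdot 2222 + 228798 = 4408448 + 228798 = 4637246$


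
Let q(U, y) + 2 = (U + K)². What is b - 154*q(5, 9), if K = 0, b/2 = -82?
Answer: -3706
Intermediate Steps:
b = -164 (b = 2*(-82) = -164)
q(U, y) = -2 + U² (q(U, y) = -2 + (U + 0)² = -2 + U²)
b - 154*q(5, 9) = -164 - 154*(-2 + 5²) = -164 - 154*(-2 + 25) = -164 - 154*23 = -164 - 3542 = -3706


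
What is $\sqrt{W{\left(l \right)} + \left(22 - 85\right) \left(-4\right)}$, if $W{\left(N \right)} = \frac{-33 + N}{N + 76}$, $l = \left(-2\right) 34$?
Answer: $\frac{\sqrt{3830}}{4} \approx 15.472$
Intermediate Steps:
$l = -68$
$W{\left(N \right)} = \frac{-33 + N}{76 + N}$
$\sqrt{W{\left(l \right)} + \left(22 - 85\right) \left(-4\right)} = \sqrt{\frac{-33 - 68}{76 - 68} + \left(22 - 85\right) \left(-4\right)} = \sqrt{\frac{1}{8} \left(-101\right) - -252} = \sqrt{\frac{1}{8} \left(-101\right) + 252} = \sqrt{- \frac{101}{8} + 252} = \sqrt{\frac{1915}{8}} = \frac{\sqrt{3830}}{4}$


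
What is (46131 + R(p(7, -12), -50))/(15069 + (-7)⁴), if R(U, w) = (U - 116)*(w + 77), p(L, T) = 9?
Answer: 21621/8735 ≈ 2.4752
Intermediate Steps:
R(U, w) = (-116 + U)*(77 + w)
(46131 + R(p(7, -12), -50))/(15069 + (-7)⁴) = (46131 + (-8932 - 116*(-50) + 77*9 + 9*(-50)))/(15069 + (-7)⁴) = (46131 + (-8932 + 5800 + 693 - 450))/(15069 + 2401) = (46131 - 2889)/17470 = 43242*(1/17470) = 21621/8735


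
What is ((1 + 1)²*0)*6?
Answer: 0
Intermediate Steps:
((1 + 1)²*0)*6 = (2²*0)*6 = (4*0)*6 = 0*6 = 0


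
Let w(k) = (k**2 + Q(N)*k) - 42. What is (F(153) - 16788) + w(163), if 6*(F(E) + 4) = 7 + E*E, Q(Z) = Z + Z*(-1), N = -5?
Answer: 40913/3 ≈ 13638.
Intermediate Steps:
Q(Z) = 0 (Q(Z) = Z - Z = 0)
w(k) = -42 + k**2 (w(k) = (k**2 + 0*k) - 42 = (k**2 + 0) - 42 = k**2 - 42 = -42 + k**2)
F(E) = -17/6 + E**2/6 (F(E) = -4 + (7 + E*E)/6 = -4 + (7 + E**2)/6 = -4 + (7/6 + E**2/6) = -17/6 + E**2/6)
(F(153) - 16788) + w(163) = ((-17/6 + (1/6)*153**2) - 16788) + (-42 + 163**2) = ((-17/6 + (1/6)*23409) - 16788) + (-42 + 26569) = ((-17/6 + 7803/2) - 16788) + 26527 = (11696/3 - 16788) + 26527 = -38668/3 + 26527 = 40913/3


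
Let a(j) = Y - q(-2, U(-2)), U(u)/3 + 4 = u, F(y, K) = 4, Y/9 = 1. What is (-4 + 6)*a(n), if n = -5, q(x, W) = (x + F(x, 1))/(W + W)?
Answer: 163/9 ≈ 18.111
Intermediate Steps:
Y = 9 (Y = 9*1 = 9)
U(u) = -12 + 3*u
q(x, W) = (4 + x)/(2*W) (q(x, W) = (x + 4)/(W + W) = (4 + x)/((2*W)) = (4 + x)*(1/(2*W)) = (4 + x)/(2*W))
a(j) = 163/18 (a(j) = 9 - (4 - 2)/(2*(-12 + 3*(-2))) = 9 - 2/(2*(-12 - 6)) = 9 - 2/(2*(-18)) = 9 - (-1)*2/(2*18) = 9 - 1*(-1/18) = 9 + 1/18 = 163/18)
(-4 + 6)*a(n) = (-4 + 6)*(163/18) = 2*(163/18) = 163/9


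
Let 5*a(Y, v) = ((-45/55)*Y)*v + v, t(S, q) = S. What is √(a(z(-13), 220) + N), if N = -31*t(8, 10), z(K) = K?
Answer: 2*√66 ≈ 16.248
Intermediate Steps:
a(Y, v) = v/5 - 9*Y*v/55 (a(Y, v) = (((-45/55)*Y)*v + v)/5 = (((-45*1/55)*Y)*v + v)/5 = ((-9*Y/11)*v + v)/5 = (-9*Y*v/11 + v)/5 = (v - 9*Y*v/11)/5 = v/5 - 9*Y*v/55)
N = -248 (N = -31*8 = -248)
√(a(z(-13), 220) + N) = √((1/55)*220*(11 - 9*(-13)) - 248) = √((1/55)*220*(11 + 117) - 248) = √((1/55)*220*128 - 248) = √(512 - 248) = √264 = 2*√66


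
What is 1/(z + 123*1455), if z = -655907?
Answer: -1/476942 ≈ -2.0967e-6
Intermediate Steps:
1/(z + 123*1455) = 1/(-655907 + 123*1455) = 1/(-655907 + 178965) = 1/(-476942) = -1/476942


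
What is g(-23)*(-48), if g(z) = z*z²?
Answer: 584016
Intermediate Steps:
g(z) = z³
g(-23)*(-48) = (-23)³*(-48) = -12167*(-48) = 584016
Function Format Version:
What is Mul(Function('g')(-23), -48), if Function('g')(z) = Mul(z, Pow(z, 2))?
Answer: 584016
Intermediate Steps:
Function('g')(z) = Pow(z, 3)
Mul(Function('g')(-23), -48) = Mul(Pow(-23, 3), -48) = Mul(-12167, -48) = 584016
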